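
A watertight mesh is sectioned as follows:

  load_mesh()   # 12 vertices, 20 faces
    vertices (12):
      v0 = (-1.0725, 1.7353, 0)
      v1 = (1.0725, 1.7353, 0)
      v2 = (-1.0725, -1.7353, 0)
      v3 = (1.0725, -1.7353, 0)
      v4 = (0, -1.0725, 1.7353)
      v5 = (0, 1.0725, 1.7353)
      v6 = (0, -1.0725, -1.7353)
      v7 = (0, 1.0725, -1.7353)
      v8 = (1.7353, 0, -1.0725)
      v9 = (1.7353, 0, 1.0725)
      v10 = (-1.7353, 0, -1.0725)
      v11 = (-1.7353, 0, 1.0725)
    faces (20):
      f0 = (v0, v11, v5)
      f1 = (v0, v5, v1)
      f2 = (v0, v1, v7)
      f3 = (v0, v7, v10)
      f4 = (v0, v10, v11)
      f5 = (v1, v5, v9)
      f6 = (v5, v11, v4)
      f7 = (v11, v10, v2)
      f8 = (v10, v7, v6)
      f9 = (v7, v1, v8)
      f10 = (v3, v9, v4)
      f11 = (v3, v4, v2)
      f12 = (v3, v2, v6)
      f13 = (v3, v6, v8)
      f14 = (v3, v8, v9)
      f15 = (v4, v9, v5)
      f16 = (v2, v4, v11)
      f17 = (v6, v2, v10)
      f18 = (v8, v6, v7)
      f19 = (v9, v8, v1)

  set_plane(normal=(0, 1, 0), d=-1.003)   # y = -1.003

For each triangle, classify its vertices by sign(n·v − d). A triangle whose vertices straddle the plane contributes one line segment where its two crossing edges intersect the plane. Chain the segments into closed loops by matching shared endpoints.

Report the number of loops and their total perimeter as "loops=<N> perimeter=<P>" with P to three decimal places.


Straddling triangles (10 of 20):
  (v5,v11,v4) [++-] → (-0.112451, -1.003, 1.69235)–(0, -1.003, 1.7353)  len=0.1204
  (v11,v10,v2) [++-] → (-1.3522, -1.003, -0.452597)–(-1.3522, -1.003, 0.452597)  len=0.9052
  (v10,v7,v6) [++-] → (0, -1.003, -1.7353)–(-0.112451, -1.003, -1.69235)  len=0.1204
  (v3,v9,v4) [-+-] → (1.3522, -1.003, 0.452597)–(0.112451, -1.003, 1.69235)  len=1.7533
  (v3,v6,v8) [--+] → (0.112451, -1.003, -1.69235)–(1.3522, -1.003, -0.452597)  len=1.7533
  (v3,v8,v9) [-++] → (1.3522, -1.003, -0.452597)–(1.3522, -1.003, 0.452597)  len=0.9052
  (v4,v9,v5) [-++] → (0.112451, -1.003, 1.69235)–(0, -1.003, 1.7353)  len=0.1204
  (v2,v4,v11) [--+] → (-0.112451, -1.003, 1.69235)–(-1.3522, -1.003, 0.452597)  len=1.7533
  (v6,v2,v10) [--+] → (-1.3522, -1.003, -0.452597)–(-0.112451, -1.003, -1.69235)  len=1.7533
  (v8,v6,v7) [+-+] → (0.112451, -1.003, -1.69235)–(0, -1.003, -1.7353)  len=0.1204

Chained into 1 loop(s):
  loop 1: 10 segments, perimeter = 9.3050
Total perimeter = 9.305

loops=1 perimeter=9.305


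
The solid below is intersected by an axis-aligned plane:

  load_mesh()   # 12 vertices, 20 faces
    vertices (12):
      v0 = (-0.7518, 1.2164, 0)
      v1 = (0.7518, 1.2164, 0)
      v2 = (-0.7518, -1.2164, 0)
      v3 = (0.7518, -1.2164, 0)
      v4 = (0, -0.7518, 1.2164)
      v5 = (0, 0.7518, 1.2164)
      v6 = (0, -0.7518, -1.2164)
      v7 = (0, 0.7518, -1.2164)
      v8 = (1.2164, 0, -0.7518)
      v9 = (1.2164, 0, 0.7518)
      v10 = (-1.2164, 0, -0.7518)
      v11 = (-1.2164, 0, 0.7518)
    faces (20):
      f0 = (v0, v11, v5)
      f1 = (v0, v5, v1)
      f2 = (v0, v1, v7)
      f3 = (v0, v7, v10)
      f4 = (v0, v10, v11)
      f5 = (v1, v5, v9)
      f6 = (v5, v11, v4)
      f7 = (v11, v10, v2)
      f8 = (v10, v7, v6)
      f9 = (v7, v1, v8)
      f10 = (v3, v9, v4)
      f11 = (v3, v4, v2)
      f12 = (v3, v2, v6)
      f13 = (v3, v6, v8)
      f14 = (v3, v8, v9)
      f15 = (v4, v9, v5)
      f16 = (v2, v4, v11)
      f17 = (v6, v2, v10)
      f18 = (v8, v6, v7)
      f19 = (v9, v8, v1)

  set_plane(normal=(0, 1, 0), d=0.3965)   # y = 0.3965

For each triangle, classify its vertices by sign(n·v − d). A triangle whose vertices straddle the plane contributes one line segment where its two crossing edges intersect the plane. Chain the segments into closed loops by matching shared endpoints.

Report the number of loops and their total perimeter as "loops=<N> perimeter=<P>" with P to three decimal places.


Straddling triangles (10 of 20):
  (v0,v11,v5) [+-+] → (-1.06496, 0.3965, 0.506742)–(-0.57487, 0.3965, 0.99683)  len=0.6931
  (v0,v7,v10) [++-] → (-0.57487, 0.3965, -0.99683)–(-1.06496, 0.3965, -0.506742)  len=0.6931
  (v0,v10,v11) [+--] → (-1.06496, 0.3965, -0.506742)–(-1.06496, 0.3965, 0.506742)  len=1.0135
  (v1,v5,v9) [++-] → (0.57487, 0.3965, 0.99683)–(1.06496, 0.3965, 0.506742)  len=0.6931
  (v5,v11,v4) [+--] → (-0.57487, 0.3965, 0.99683)–(0, 0.3965, 1.2164)  len=0.6154
  (v10,v7,v6) [-+-] → (-0.57487, 0.3965, -0.99683)–(0, 0.3965, -1.2164)  len=0.6154
  (v7,v1,v8) [++-] → (1.06496, 0.3965, -0.506742)–(0.57487, 0.3965, -0.99683)  len=0.6931
  (v4,v9,v5) [--+] → (0.57487, 0.3965, 0.99683)–(0, 0.3965, 1.2164)  len=0.6154
  (v8,v6,v7) [--+] → (0, 0.3965, -1.2164)–(0.57487, 0.3965, -0.99683)  len=0.6154
  (v9,v8,v1) [--+] → (1.06496, 0.3965, -0.506742)–(1.06496, 0.3965, 0.506742)  len=1.0135

Chained into 1 loop(s):
  loop 1: 10 segments, perimeter = 7.2608
Total perimeter = 7.261

loops=1 perimeter=7.261


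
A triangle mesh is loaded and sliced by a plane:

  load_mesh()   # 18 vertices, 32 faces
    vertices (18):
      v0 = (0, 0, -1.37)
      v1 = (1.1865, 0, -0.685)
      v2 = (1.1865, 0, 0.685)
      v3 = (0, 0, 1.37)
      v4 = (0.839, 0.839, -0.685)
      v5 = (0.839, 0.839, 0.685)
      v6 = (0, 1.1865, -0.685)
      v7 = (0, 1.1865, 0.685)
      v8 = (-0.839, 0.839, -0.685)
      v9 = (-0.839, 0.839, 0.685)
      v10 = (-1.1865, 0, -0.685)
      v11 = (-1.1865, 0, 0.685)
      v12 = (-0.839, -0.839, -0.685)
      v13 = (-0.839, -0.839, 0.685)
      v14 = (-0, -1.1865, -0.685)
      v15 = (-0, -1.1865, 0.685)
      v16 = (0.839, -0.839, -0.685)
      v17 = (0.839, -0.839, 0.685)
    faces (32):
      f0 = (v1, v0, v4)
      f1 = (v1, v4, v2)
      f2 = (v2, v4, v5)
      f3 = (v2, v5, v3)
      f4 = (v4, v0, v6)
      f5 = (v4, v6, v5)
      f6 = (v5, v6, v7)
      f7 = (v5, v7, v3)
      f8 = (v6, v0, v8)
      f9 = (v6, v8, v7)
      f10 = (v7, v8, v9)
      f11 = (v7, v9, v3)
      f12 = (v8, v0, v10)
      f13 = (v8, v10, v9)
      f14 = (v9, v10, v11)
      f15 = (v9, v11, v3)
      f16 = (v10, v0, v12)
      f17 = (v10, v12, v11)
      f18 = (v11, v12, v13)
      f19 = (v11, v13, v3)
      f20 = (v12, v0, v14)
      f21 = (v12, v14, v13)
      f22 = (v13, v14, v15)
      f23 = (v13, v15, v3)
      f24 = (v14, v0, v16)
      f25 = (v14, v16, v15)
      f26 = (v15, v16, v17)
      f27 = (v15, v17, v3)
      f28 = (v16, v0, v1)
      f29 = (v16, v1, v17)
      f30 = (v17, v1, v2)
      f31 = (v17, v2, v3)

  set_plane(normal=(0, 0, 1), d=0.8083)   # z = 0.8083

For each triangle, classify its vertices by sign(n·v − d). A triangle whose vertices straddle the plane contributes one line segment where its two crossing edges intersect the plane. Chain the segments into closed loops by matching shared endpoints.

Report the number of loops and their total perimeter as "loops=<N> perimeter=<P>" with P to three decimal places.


loops=1 perimeter=5.957

Straddling triangles (8 of 32):
  (v2,v5,v3) [--+] → (0.68798, 0.68798, 0.8083)–(0.97293, 0, 0.8083)  len=0.7447
  (v5,v7,v3) [--+] → (0, 0.97293, 0.8083)–(0.68798, 0.68798, 0.8083)  len=0.7447
  (v7,v9,v3) [--+] → (-0.68798, 0.68798, 0.8083)–(0, 0.97293, 0.8083)  len=0.7447
  (v9,v11,v3) [--+] → (-0.97293, 0, 0.8083)–(-0.68798, 0.68798, 0.8083)  len=0.7447
  (v11,v13,v3) [--+] → (-0.68798, -0.68798, 0.8083)–(-0.97293, 0, 0.8083)  len=0.7447
  (v13,v15,v3) [--+] → (0, -0.97293, 0.8083)–(-0.68798, -0.68798, 0.8083)  len=0.7447
  (v15,v17,v3) [--+] → (0.68798, -0.68798, 0.8083)–(0, -0.97293, 0.8083)  len=0.7447
  (v17,v2,v3) [--+] → (0.97293, 0, 0.8083)–(0.68798, -0.68798, 0.8083)  len=0.7447

Chained into 1 loop(s):
  loop 1: 8 segments, perimeter = 5.9573
Total perimeter = 5.957


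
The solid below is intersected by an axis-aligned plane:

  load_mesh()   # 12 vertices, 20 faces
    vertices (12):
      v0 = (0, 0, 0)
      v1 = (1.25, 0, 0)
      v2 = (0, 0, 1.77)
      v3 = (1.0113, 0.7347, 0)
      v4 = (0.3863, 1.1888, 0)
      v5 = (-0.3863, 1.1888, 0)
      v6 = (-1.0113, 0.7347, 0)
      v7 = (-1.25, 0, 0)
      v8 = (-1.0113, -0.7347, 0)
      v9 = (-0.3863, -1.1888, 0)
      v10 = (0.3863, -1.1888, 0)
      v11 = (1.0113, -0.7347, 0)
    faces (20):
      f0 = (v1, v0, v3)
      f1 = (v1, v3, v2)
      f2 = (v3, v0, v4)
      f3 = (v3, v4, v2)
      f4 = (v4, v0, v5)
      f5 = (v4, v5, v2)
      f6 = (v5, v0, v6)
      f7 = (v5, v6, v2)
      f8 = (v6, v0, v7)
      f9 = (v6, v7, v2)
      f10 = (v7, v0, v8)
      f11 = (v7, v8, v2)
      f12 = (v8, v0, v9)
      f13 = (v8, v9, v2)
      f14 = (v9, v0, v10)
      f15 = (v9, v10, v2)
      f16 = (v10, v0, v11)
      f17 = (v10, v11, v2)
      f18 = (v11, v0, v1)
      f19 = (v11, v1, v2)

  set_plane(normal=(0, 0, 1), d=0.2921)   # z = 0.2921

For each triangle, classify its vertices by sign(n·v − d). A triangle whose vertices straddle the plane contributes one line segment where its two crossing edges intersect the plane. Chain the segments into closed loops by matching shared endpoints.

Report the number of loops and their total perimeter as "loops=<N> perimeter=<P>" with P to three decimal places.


loops=1 perimeter=6.450

Straddling triangles (10 of 20):
  (v1,v3,v2) [--+] → (0.844407, 0.613454, 0.2921)–(1.04371, 0, 0.2921)  len=0.6450
  (v3,v4,v2) [--+] → (0.32255, 0.992614, 0.2921)–(0.844407, 0.613454, 0.2921)  len=0.6451
  (v4,v5,v2) [--+] → (-0.32255, 0.992614, 0.2921)–(0.32255, 0.992614, 0.2921)  len=0.6451
  (v5,v6,v2) [--+] → (-0.844407, 0.613454, 0.2921)–(-0.32255, 0.992614, 0.2921)  len=0.6451
  (v6,v7,v2) [--+] → (-1.04371, 0, 0.2921)–(-0.844407, 0.613454, 0.2921)  len=0.6450
  (v7,v8,v2) [--+] → (-0.844407, -0.613454, 0.2921)–(-1.04371, 0, 0.2921)  len=0.6450
  (v8,v9,v2) [--+] → (-0.32255, -0.992614, 0.2921)–(-0.844407, -0.613454, 0.2921)  len=0.6451
  (v9,v10,v2) [--+] → (0.32255, -0.992614, 0.2921)–(-0.32255, -0.992614, 0.2921)  len=0.6451
  (v10,v11,v2) [--+] → (0.844407, -0.613454, 0.2921)–(0.32255, -0.992614, 0.2921)  len=0.6451
  (v11,v1,v2) [--+] → (1.04371, 0, 0.2921)–(0.844407, -0.613454, 0.2921)  len=0.6450

Chained into 1 loop(s):
  loop 1: 10 segments, perimeter = 6.4505
Total perimeter = 6.450


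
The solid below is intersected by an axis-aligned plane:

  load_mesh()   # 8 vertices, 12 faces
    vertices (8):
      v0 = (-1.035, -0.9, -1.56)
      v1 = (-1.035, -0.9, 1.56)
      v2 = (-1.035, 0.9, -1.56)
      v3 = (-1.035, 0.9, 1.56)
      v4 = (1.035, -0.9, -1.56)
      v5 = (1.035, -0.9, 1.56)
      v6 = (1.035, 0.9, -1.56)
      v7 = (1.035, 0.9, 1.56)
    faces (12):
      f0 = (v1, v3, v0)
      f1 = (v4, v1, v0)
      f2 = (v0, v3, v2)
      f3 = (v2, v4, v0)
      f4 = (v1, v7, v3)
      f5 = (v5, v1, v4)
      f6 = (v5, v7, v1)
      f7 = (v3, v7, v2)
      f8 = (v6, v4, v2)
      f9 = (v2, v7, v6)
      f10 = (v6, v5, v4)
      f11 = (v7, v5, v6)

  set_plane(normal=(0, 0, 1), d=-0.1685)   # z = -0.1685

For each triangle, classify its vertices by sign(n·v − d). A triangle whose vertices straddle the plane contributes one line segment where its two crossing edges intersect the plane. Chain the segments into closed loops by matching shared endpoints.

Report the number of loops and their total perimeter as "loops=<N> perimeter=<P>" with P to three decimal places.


Straddling triangles (8 of 12):
  (v1,v3,v0) [++-] → (-1.035, -0.0972115, -0.1685)–(-1.035, -0.9, -0.1685)  len=0.8028
  (v4,v1,v0) [-+-] → (0.111793, -0.9, -0.1685)–(-1.035, -0.9, -0.1685)  len=1.1468
  (v0,v3,v2) [-+-] → (-1.035, -0.0972115, -0.1685)–(-1.035, 0.9, -0.1685)  len=0.9972
  (v5,v1,v4) [++-] → (0.111793, -0.9, -0.1685)–(1.035, -0.9, -0.1685)  len=0.9232
  (v3,v7,v2) [++-] → (-0.111793, 0.9, -0.1685)–(-1.035, 0.9, -0.1685)  len=0.9232
  (v2,v7,v6) [-+-] → (-0.111793, 0.9, -0.1685)–(1.035, 0.9, -0.1685)  len=1.1468
  (v6,v5,v4) [-+-] → (1.035, 0.0972115, -0.1685)–(1.035, -0.9, -0.1685)  len=0.9972
  (v7,v5,v6) [++-] → (1.035, 0.0972115, -0.1685)–(1.035, 0.9, -0.1685)  len=0.8028

Chained into 1 loop(s):
  loop 1: 8 segments, perimeter = 7.7400
Total perimeter = 7.740

loops=1 perimeter=7.740


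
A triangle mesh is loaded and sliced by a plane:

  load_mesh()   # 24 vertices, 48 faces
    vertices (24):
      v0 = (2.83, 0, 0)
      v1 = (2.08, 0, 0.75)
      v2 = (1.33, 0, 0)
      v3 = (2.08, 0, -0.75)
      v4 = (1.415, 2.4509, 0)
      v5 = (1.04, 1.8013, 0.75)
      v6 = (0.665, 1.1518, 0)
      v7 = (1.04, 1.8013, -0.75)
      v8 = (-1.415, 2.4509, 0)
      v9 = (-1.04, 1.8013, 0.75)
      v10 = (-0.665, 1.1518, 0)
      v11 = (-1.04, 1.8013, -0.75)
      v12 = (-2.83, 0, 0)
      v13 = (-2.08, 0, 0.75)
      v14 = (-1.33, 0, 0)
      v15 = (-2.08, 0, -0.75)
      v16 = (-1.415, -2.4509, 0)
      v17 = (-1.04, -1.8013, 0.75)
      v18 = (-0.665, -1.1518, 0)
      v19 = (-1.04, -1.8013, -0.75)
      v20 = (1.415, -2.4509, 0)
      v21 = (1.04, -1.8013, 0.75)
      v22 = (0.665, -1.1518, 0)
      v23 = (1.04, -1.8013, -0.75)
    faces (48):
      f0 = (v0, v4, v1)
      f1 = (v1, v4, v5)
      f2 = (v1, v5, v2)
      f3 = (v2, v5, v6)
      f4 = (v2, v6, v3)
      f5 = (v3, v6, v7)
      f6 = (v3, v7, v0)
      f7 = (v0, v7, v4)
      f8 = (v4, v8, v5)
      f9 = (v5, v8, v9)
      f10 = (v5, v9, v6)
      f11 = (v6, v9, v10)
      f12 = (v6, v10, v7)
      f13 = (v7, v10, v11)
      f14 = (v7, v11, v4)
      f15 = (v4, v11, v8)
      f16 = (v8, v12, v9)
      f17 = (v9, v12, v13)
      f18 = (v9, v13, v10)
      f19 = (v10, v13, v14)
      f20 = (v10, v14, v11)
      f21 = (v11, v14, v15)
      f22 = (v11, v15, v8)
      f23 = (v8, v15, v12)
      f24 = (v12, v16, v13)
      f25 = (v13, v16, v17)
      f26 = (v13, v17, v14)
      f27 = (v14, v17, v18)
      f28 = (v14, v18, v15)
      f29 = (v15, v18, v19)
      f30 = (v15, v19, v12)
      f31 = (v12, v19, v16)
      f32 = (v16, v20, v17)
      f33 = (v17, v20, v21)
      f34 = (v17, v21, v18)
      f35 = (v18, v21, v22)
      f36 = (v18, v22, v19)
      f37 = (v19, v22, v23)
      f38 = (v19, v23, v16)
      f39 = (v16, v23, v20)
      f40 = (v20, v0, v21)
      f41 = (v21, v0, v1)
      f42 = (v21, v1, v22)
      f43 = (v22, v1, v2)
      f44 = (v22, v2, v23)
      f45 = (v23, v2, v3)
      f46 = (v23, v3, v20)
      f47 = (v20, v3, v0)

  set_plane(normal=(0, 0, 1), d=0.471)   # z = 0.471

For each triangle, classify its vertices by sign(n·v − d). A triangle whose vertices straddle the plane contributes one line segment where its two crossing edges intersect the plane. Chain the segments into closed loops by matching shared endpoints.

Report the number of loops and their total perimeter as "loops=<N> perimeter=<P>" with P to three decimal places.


Straddling triangles (24 of 48):
  (v0,v4,v1) [--+] → (1.83262, 0.911735, 0.471)–(2.359, 0, 0.471)  len=1.0528
  (v1,v4,v5) [+-+] → (1.83262, 0.911735, 0.471)–(1.1795, 2.04295, 0.471)  len=1.3062
  (v1,v5,v2) [++-] → (1.14788, 1.13122, 0.471)–(1.801, 0, 0.471)  len=1.3062
  (v2,v5,v6) [-+-] → (1.14788, 1.13122, 0.471)–(0.9005, 1.55969, 0.471)  len=0.4948
  (v4,v8,v5) [--+] → (0.12674, 2.04295, 0.471)–(1.1795, 2.04295, 0.471)  len=1.0528
  (v5,v8,v9) [+-+] → (0.12674, 2.04295, 0.471)–(-1.1795, 2.04295, 0.471)  len=1.3062
  (v5,v9,v6) [++-] → (-0.40574, 1.55969, 0.471)–(0.9005, 1.55969, 0.471)  len=1.3062
  (v6,v9,v10) [-+-] → (-0.40574, 1.55969, 0.471)–(-0.9005, 1.55969, 0.471)  len=0.4948
  (v8,v12,v9) [--+] → (-1.70588, 1.13122, 0.471)–(-1.1795, 2.04295, 0.471)  len=1.0528
  (v9,v12,v13) [+-+] → (-1.70588, 1.13122, 0.471)–(-2.359, 0, 0.471)  len=1.3062
  (v9,v13,v10) [++-] → (-1.55362, 0.42847, 0.471)–(-0.9005, 1.55969, 0.471)  len=1.3062
  (v10,v13,v14) [-+-] → (-1.55362, 0.42847, 0.471)–(-1.801, 0, 0.471)  len=0.4948
  (v12,v16,v13) [--+] → (-1.83262, -0.911735, 0.471)–(-2.359, 0, 0.471)  len=1.0528
  (v13,v16,v17) [+-+] → (-1.83262, -0.911735, 0.471)–(-1.1795, -2.04295, 0.471)  len=1.3062
  (v13,v17,v14) [++-] → (-1.14788, -1.13122, 0.471)–(-1.801, 0, 0.471)  len=1.3062
  (v14,v17,v18) [-+-] → (-1.14788, -1.13122, 0.471)–(-0.9005, -1.55969, 0.471)  len=0.4948
  (v16,v20,v17) [--+] → (-0.12674, -2.04295, 0.471)–(-1.1795, -2.04295, 0.471)  len=1.0528
  (v17,v20,v21) [+-+] → (-0.12674, -2.04295, 0.471)–(1.1795, -2.04295, 0.471)  len=1.3062
  (v17,v21,v18) [++-] → (0.40574, -1.55969, 0.471)–(-0.9005, -1.55969, 0.471)  len=1.3062
  (v18,v21,v22) [-+-] → (0.40574, -1.55969, 0.471)–(0.9005, -1.55969, 0.471)  len=0.4948
  (v20,v0,v21) [--+] → (1.70588, -1.13122, 0.471)–(1.1795, -2.04295, 0.471)  len=1.0528
  (v21,v0,v1) [+-+] → (1.70588, -1.13122, 0.471)–(2.359, 0, 0.471)  len=1.3062
  (v21,v1,v22) [++-] → (1.55362, -0.42847, 0.471)–(0.9005, -1.55969, 0.471)  len=1.3062
  (v22,v1,v2) [-+-] → (1.55362, -0.42847, 0.471)–(1.801, 0, 0.471)  len=0.4948

Chained into 2 loop(s):
  loop 1: 12 segments, perimeter = 14.1540
  loop 2: 12 segments, perimeter = 10.8059
Total perimeter = 24.960

loops=2 perimeter=24.960


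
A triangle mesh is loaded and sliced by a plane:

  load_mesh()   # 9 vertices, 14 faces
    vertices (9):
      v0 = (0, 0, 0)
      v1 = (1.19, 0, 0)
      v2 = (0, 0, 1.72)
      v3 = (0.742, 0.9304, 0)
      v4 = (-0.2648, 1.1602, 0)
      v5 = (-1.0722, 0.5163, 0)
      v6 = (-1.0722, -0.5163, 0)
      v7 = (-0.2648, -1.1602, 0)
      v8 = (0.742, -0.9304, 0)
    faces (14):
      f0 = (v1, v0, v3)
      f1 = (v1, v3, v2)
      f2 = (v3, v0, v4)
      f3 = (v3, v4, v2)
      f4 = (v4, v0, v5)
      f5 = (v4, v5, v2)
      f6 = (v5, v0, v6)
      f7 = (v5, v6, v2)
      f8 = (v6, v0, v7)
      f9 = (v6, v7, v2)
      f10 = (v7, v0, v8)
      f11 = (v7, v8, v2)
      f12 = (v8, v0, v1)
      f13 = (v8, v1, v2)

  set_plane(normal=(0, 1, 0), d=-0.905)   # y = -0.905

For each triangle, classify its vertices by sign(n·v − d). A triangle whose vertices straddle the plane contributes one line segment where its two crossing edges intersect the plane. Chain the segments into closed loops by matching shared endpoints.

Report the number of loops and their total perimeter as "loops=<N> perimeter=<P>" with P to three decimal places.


Straddling triangles (6 of 14):
  (v6,v0,v7) [++-] → (-0.206554, -0.905, 0)–(-0.584801, -0.905, 0)  len=0.3782
  (v6,v7,v2) [+-+] → (-0.584801, -0.905, 0)–(-0.206554, -0.905, 0.378335)  len=0.5350
  (v7,v0,v8) [-+-] → (-0.206554, -0.905, 0)–(0.721743, -0.905, 0)  len=0.9283
  (v7,v8,v2) [--+] → (0.721743, -0.905, 0.0469561)–(-0.206554, -0.905, 0.378335)  len=0.9857
  (v8,v0,v1) [-++] → (0.721743, -0.905, 0)–(0.75423, -0.905, 0)  len=0.0325
  (v8,v1,v2) [-++] → (0.75423, -0.905, 0)–(0.721743, -0.905, 0.0469561)  len=0.0571

Chained into 1 loop(s):
  loop 1: 6 segments, perimeter = 2.9168
Total perimeter = 2.917

loops=1 perimeter=2.917


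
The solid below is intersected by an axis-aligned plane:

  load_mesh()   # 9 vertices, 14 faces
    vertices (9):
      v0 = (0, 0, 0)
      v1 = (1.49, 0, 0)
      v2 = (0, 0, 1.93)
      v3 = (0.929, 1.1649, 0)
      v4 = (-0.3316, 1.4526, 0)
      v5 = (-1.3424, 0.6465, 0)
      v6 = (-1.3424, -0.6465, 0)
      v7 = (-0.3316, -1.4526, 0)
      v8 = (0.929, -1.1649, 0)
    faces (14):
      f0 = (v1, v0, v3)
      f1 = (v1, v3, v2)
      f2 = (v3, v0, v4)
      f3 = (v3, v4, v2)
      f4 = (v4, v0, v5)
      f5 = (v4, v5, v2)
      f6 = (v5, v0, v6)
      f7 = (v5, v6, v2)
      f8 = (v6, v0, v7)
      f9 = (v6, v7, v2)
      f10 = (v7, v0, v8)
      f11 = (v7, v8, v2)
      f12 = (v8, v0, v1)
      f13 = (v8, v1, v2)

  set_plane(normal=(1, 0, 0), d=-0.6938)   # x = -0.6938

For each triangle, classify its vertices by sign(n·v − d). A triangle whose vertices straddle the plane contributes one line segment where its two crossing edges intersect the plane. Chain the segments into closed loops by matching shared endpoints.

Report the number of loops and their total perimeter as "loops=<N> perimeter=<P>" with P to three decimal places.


Straddling triangles (6 of 14):
  (v4,v0,v5) [++-] → (-0.6938, 0.334134, 0)–(-0.6938, 1.16375, 0)  len=0.8296
  (v4,v5,v2) [+-+] → (-0.6938, 1.16375, 0)–(-0.6938, 0.334134, 0.932507)  len=1.2481
  (v5,v0,v6) [-+-] → (-0.6938, 0.334134, 0)–(-0.6938, -0.334134, 0)  len=0.6683
  (v5,v6,v2) [--+] → (-0.6938, -0.334134, 0.932507)–(-0.6938, 0.334134, 0.932507)  len=0.6683
  (v6,v0,v7) [-++] → (-0.6938, -0.334134, 0)–(-0.6938, -1.16375, 0)  len=0.8296
  (v6,v7,v2) [-++] → (-0.6938, -1.16375, 0)–(-0.6938, -0.334134, 0.932507)  len=1.2481

Chained into 1 loop(s):
  loop 1: 6 segments, perimeter = 5.4920
Total perimeter = 5.492

loops=1 perimeter=5.492


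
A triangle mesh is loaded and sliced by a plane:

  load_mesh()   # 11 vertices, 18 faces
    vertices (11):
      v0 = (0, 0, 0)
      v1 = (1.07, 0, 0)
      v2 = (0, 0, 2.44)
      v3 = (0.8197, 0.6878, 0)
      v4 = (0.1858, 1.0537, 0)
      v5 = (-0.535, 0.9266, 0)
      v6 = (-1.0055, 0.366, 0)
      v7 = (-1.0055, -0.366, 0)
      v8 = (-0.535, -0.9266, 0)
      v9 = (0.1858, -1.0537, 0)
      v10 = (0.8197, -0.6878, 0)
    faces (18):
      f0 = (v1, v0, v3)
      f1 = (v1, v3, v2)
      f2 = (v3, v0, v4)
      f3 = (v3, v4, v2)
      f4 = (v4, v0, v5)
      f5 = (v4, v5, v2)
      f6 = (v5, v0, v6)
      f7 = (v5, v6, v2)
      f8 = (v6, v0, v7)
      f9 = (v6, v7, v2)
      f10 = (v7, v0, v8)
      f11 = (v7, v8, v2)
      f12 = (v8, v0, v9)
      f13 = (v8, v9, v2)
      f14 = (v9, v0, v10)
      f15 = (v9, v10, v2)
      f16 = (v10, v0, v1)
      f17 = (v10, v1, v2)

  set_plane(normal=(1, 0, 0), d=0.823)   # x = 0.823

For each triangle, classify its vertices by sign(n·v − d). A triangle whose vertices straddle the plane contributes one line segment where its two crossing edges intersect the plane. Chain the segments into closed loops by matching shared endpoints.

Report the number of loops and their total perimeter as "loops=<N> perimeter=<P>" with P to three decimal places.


Straddling triangles (4 of 18):
  (v1,v0,v3) [+--] → (0.823, 0, 0)–(0.823, 0.678732, 0)  len=0.6787
  (v1,v3,v2) [+--] → (0.823, 0.678732, 0)–(0.823, 0, 0.563252)  len=0.8820
  (v10,v0,v1) [--+] → (0.823, 0, 0)–(0.823, -0.678732, 0)  len=0.6787
  (v10,v1,v2) [-+-] → (0.823, -0.678732, 0)–(0.823, 0, 0.563252)  len=0.8820

Chained into 1 loop(s):
  loop 1: 4 segments, perimeter = 3.1215
Total perimeter = 3.121

loops=1 perimeter=3.121


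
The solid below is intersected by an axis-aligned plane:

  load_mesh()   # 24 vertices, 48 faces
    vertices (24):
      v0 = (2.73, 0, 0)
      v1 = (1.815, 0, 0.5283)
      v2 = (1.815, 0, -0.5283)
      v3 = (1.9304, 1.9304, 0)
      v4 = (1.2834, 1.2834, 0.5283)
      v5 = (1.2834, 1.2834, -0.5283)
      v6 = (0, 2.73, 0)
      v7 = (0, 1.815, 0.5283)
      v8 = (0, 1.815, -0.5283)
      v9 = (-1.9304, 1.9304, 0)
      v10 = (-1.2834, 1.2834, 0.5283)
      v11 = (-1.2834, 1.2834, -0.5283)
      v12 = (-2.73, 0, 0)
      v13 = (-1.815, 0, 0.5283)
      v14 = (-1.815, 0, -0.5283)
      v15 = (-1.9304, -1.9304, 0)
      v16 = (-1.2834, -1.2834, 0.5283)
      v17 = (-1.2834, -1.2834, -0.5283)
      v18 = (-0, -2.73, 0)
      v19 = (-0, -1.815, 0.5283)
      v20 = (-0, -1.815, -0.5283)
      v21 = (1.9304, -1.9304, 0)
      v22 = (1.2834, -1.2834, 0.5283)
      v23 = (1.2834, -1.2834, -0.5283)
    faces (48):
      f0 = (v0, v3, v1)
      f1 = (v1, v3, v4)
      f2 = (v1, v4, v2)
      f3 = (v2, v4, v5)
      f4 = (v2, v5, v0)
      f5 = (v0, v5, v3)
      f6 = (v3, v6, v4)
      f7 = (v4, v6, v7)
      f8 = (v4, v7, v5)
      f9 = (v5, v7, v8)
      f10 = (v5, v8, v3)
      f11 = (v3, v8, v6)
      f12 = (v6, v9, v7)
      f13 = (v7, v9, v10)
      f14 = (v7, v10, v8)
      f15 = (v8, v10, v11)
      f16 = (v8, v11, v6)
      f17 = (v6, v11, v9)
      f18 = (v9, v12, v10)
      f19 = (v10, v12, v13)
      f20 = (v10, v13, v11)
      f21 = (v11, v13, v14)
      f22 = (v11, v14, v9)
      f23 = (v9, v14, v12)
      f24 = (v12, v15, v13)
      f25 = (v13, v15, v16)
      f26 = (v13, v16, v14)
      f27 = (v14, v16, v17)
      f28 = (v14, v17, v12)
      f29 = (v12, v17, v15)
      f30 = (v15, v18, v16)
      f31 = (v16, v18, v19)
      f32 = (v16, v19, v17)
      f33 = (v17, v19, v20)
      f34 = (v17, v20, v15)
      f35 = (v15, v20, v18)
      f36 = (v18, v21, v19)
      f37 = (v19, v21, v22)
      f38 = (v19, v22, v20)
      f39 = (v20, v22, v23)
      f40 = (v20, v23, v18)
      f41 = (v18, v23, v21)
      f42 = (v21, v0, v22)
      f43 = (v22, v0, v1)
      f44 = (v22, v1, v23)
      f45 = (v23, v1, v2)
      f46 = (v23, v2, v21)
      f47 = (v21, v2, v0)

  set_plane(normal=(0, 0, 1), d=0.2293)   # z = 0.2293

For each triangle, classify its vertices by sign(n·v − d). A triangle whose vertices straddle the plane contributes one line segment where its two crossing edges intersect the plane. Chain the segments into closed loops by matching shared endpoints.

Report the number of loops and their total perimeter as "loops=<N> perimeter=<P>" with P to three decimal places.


loops=2 perimeter=25.397

Straddling triangles (32 of 48):
  (v0,v3,v1) [--+] → (1.88031, 1.09254, 0.2293)–(2.33286, 0, 0.2293)  len=1.1826
  (v1,v3,v4) [+-+] → (1.88031, 1.09254, 0.2293)–(1.64958, 1.64958, 0.2293)  len=0.6029
  (v1,v4,v2) [++-] → (1.43383, 0.920219, 0.2293)–(1.815, 0, 0.2293)  len=0.9960
  (v2,v4,v5) [-+-] → (1.43383, 0.920219, 0.2293)–(1.2834, 1.2834, 0.2293)  len=0.3931
  (v3,v6,v4) [--+] → (0.557039, 2.10213, 0.2293)–(1.64958, 1.64958, 0.2293)  len=1.1826
  (v4,v6,v7) [+-+] → (0.557039, 2.10213, 0.2293)–(0, 2.33286, 0.2293)  len=0.6029
  (v4,v7,v5) [++-] → (0.363181, 1.66457, 0.2293)–(1.2834, 1.2834, 0.2293)  len=0.9960
  (v5,v7,v8) [-+-] → (0.363181, 1.66457, 0.2293)–(0, 1.815, 0.2293)  len=0.3931
  (v6,v9,v7) [--+] → (-1.09254, 1.88031, 0.2293)–(0, 2.33286, 0.2293)  len=1.1826
  (v7,v9,v10) [+-+] → (-1.09254, 1.88031, 0.2293)–(-1.64958, 1.64958, 0.2293)  len=0.6029
  (v7,v10,v8) [++-] → (-0.920219, 1.43383, 0.2293)–(0, 1.815, 0.2293)  len=0.9960
  (v8,v10,v11) [-+-] → (-0.920219, 1.43383, 0.2293)–(-1.2834, 1.2834, 0.2293)  len=0.3931
  (v9,v12,v10) [--+] → (-2.10213, 0.557039, 0.2293)–(-1.64958, 1.64958, 0.2293)  len=1.1826
  (v10,v12,v13) [+-+] → (-2.10213, 0.557039, 0.2293)–(-2.33286, 0, 0.2293)  len=0.6029
  (v10,v13,v11) [++-] → (-1.66457, 0.363181, 0.2293)–(-1.2834, 1.2834, 0.2293)  len=0.9960
  (v11,v13,v14) [-+-] → (-1.66457, 0.363181, 0.2293)–(-1.815, 0, 0.2293)  len=0.3931
  (v12,v15,v13) [--+] → (-1.88031, -1.09254, 0.2293)–(-2.33286, 0, 0.2293)  len=1.1826
  (v13,v15,v16) [+-+] → (-1.88031, -1.09254, 0.2293)–(-1.64958, -1.64958, 0.2293)  len=0.6029
  (v13,v16,v14) [++-] → (-1.43383, -0.920219, 0.2293)–(-1.815, 0, 0.2293)  len=0.9960
  (v14,v16,v17) [-+-] → (-1.43383, -0.920219, 0.2293)–(-1.2834, -1.2834, 0.2293)  len=0.3931
  (v15,v18,v16) [--+] → (-0.557039, -2.10213, 0.2293)–(-1.64958, -1.64958, 0.2293)  len=1.1826
  (v16,v18,v19) [+-+] → (-0.557039, -2.10213, 0.2293)–(0, -2.33286, 0.2293)  len=0.6029
  (v16,v19,v17) [++-] → (-0.363181, -1.66457, 0.2293)–(-1.2834, -1.2834, 0.2293)  len=0.9960
  (v17,v19,v20) [-+-] → (-0.363181, -1.66457, 0.2293)–(0, -1.815, 0.2293)  len=0.3931
  (v18,v21,v19) [--+] → (1.09254, -1.88031, 0.2293)–(0, -2.33286, 0.2293)  len=1.1826
  (v19,v21,v22) [+-+] → (1.09254, -1.88031, 0.2293)–(1.64958, -1.64958, 0.2293)  len=0.6029
  (v19,v22,v20) [++-] → (0.920219, -1.43383, 0.2293)–(0, -1.815, 0.2293)  len=0.9960
  (v20,v22,v23) [-+-] → (0.920219, -1.43383, 0.2293)–(1.2834, -1.2834, 0.2293)  len=0.3931
  (v21,v0,v22) [--+] → (2.10213, -0.557039, 0.2293)–(1.64958, -1.64958, 0.2293)  len=1.1826
  (v22,v0,v1) [+-+] → (2.10213, -0.557039, 0.2293)–(2.33286, 0, 0.2293)  len=0.6029
  (v22,v1,v23) [++-] → (1.66457, -0.363181, 0.2293)–(1.2834, -1.2834, 0.2293)  len=0.9960
  (v23,v1,v2) [-+-] → (1.66457, -0.363181, 0.2293)–(1.815, 0, 0.2293)  len=0.3931

Chained into 2 loop(s):
  loop 1: 16 segments, perimeter = 14.2839
  loop 2: 16 segments, perimeter = 11.1131
Total perimeter = 25.397


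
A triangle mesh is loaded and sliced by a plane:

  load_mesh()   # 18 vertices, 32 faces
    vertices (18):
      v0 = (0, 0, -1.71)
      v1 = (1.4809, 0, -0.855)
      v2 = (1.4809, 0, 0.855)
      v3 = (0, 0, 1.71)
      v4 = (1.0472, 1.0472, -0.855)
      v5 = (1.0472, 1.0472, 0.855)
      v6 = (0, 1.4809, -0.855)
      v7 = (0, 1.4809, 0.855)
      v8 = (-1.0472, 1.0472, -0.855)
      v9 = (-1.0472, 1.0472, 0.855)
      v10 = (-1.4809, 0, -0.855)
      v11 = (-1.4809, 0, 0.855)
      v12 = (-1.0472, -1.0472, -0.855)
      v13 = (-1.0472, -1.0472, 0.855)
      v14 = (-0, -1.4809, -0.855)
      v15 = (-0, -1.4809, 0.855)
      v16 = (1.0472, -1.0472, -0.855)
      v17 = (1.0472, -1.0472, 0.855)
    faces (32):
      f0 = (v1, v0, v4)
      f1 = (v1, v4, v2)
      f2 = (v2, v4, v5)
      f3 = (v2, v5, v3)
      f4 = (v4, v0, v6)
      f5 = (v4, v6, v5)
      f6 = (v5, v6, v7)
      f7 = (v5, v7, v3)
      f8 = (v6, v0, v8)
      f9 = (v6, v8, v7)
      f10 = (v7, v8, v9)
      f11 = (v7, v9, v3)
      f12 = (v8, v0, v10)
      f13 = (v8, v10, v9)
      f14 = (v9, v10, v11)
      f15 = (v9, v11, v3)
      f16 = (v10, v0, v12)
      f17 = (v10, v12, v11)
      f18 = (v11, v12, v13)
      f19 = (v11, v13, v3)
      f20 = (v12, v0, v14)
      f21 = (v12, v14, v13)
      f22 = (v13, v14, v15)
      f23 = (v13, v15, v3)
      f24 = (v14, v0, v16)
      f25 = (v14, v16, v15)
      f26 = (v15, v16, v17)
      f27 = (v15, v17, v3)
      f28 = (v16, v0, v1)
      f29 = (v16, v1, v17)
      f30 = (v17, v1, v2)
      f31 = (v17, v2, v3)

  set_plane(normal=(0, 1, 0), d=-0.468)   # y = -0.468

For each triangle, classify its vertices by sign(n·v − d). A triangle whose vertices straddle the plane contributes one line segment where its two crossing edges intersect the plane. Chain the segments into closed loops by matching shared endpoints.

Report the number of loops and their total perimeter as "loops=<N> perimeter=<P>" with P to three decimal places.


loops=1 perimeter=9.128

Straddling triangles (12 of 32):
  (v10,v0,v12) [++-] → (-0.468, -0.468, -1.3279)–(-1.28708, -0.468, -0.855)  len=0.9458
  (v10,v12,v11) [+-+] → (-1.28708, -0.468, -0.855)–(-1.28708, -0.468, 0.0907907)  len=0.9458
  (v11,v12,v13) [+--] → (-1.28708, -0.468, 0.0907907)–(-1.28708, -0.468, 0.855)  len=0.7642
  (v11,v13,v3) [+-+] → (-1.28708, -0.468, 0.855)–(-0.468, -0.468, 1.3279)  len=0.9458
  (v12,v0,v14) [-+-] → (-0.468, -0.468, -1.3279)–(0, -0.468, -1.4398)  len=0.4812
  (v13,v15,v3) [--+] → (0, -0.468, 1.4398)–(-0.468, -0.468, 1.3279)  len=0.4812
  (v14,v0,v16) [-+-] → (0, -0.468, -1.4398)–(0.468, -0.468, -1.3279)  len=0.4812
  (v15,v17,v3) [--+] → (0.468, -0.468, 1.3279)–(0, -0.468, 1.4398)  len=0.4812
  (v16,v0,v1) [-++] → (0.468, -0.468, -1.3279)–(1.28708, -0.468, -0.855)  len=0.9458
  (v16,v1,v17) [-+-] → (1.28708, -0.468, -0.855)–(1.28708, -0.468, -0.0907907)  len=0.7642
  (v17,v1,v2) [-++] → (1.28708, -0.468, -0.0907907)–(1.28708, -0.468, 0.855)  len=0.9458
  (v17,v2,v3) [-++] → (1.28708, -0.468, 0.855)–(0.468, -0.468, 1.3279)  len=0.9458

Chained into 1 loop(s):
  loop 1: 12 segments, perimeter = 9.1279
Total perimeter = 9.128


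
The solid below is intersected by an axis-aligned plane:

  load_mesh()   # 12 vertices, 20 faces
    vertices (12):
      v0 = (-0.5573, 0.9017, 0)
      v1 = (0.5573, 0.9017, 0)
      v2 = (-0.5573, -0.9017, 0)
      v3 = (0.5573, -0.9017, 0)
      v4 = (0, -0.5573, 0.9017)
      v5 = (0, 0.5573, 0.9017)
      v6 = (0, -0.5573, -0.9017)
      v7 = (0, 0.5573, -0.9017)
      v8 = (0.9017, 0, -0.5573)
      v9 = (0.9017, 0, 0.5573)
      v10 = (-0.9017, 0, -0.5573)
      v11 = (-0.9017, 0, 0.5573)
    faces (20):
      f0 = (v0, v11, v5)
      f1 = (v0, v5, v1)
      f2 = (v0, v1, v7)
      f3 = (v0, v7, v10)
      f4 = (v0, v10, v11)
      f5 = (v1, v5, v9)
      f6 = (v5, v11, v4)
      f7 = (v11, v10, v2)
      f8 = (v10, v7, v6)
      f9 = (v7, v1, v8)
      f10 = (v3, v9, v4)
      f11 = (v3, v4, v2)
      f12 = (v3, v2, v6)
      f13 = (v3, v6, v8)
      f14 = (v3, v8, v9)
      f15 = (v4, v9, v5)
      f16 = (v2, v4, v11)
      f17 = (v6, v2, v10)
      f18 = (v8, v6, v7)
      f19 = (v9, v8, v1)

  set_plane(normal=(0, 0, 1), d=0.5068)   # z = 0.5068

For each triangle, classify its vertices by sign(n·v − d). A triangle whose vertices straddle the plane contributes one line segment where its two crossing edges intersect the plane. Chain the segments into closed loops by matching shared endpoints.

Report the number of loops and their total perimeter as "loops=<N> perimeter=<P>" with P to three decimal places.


loops=1 perimeter=4.870

Straddling triangles (10 of 20):
  (v0,v11,v5) [-++] → (-0.870492, 0.081708, 0.5068)–(-0.24407, 0.70813, 0.5068)  len=0.8859
  (v0,v5,v1) [-+-] → (-0.24407, 0.70813, 0.5068)–(0.24407, 0.70813, 0.5068)  len=0.4881
  (v0,v10,v11) [--+] → (-0.9017, 0, 0.5068)–(-0.870492, 0.081708, 0.5068)  len=0.0875
  (v1,v5,v9) [-++] → (0.24407, 0.70813, 0.5068)–(0.870492, 0.081708, 0.5068)  len=0.8859
  (v11,v10,v2) [+--] → (-0.9017, 0, 0.5068)–(-0.870492, -0.081708, 0.5068)  len=0.0875
  (v3,v9,v4) [-++] → (0.870492, -0.081708, 0.5068)–(0.24407, -0.70813, 0.5068)  len=0.8859
  (v3,v4,v2) [-+-] → (0.24407, -0.70813, 0.5068)–(-0.24407, -0.70813, 0.5068)  len=0.4881
  (v3,v8,v9) [--+] → (0.9017, 0, 0.5068)–(0.870492, -0.081708, 0.5068)  len=0.0875
  (v2,v4,v11) [-++] → (-0.24407, -0.70813, 0.5068)–(-0.870492, -0.081708, 0.5068)  len=0.8859
  (v9,v8,v1) [+--] → (0.9017, 0, 0.5068)–(0.870492, 0.081708, 0.5068)  len=0.0875

Chained into 1 loop(s):
  loop 1: 10 segments, perimeter = 4.8697
Total perimeter = 4.870


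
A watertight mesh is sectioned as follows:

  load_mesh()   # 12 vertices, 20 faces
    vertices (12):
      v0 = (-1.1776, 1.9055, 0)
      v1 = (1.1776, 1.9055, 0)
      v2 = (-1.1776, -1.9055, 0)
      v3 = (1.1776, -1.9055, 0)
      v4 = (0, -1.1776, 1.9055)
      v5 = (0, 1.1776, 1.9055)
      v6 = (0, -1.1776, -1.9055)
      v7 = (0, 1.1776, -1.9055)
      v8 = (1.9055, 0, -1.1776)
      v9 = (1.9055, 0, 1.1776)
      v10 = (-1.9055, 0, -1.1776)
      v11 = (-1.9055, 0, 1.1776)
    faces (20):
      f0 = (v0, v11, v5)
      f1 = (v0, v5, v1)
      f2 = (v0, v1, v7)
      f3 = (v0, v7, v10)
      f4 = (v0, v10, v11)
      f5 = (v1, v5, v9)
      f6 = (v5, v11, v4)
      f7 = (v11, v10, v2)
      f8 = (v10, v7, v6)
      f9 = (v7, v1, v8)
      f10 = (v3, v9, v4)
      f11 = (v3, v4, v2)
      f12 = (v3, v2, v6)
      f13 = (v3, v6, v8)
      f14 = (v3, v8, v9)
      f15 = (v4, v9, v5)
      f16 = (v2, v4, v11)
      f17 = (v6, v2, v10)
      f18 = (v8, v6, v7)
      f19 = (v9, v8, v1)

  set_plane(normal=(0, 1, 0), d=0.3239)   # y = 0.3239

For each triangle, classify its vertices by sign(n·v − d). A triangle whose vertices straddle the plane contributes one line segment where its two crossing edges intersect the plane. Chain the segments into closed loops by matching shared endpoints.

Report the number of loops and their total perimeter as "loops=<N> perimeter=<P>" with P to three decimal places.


loops=1 perimeter=12.090

Straddling triangles (10 of 20):
  (v0,v11,v5) [+-+] → (-1.78177, 0.3239, 0.97743)–(-1.38139, 0.3239, 1.37781)  len=0.5662
  (v0,v7,v10) [++-] → (-1.38139, 0.3239, -1.37781)–(-1.78177, 0.3239, -0.97743)  len=0.5662
  (v0,v10,v11) [+--] → (-1.78177, 0.3239, -0.97743)–(-1.78177, 0.3239, 0.97743)  len=1.9549
  (v1,v5,v9) [++-] → (1.38139, 0.3239, 1.37781)–(1.78177, 0.3239, 0.97743)  len=0.5662
  (v5,v11,v4) [+--] → (-1.38139, 0.3239, 1.37781)–(0, 0.3239, 1.9055)  len=1.4787
  (v10,v7,v6) [-+-] → (-1.38139, 0.3239, -1.37781)–(0, 0.3239, -1.9055)  len=1.4787
  (v7,v1,v8) [++-] → (1.78177, 0.3239, -0.97743)–(1.38139, 0.3239, -1.37781)  len=0.5662
  (v4,v9,v5) [--+] → (1.38139, 0.3239, 1.37781)–(0, 0.3239, 1.9055)  len=1.4787
  (v8,v6,v7) [--+] → (0, 0.3239, -1.9055)–(1.38139, 0.3239, -1.37781)  len=1.4787
  (v9,v8,v1) [--+] → (1.78177, 0.3239, -0.97743)–(1.78177, 0.3239, 0.97743)  len=1.9549

Chained into 1 loop(s):
  loop 1: 10 segments, perimeter = 12.0896
Total perimeter = 12.090


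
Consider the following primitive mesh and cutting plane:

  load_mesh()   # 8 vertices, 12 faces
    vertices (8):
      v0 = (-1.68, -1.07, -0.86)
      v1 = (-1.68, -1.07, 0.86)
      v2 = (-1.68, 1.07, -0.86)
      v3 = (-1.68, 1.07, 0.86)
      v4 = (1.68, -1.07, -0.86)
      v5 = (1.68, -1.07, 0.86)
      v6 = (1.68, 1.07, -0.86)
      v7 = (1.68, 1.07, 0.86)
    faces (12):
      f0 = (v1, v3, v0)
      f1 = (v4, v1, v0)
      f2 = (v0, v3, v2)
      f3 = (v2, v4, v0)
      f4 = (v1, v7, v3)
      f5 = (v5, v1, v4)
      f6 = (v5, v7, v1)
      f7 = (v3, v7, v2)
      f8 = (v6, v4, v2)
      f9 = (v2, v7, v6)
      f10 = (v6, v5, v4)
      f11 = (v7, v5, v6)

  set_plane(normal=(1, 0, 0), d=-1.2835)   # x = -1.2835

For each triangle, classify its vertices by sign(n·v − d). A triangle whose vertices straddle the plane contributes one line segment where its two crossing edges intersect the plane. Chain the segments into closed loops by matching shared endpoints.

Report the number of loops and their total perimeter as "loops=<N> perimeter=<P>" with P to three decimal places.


Straddling triangles (8 of 12):
  (v4,v1,v0) [+--] → (-1.2835, -1.07, 0.65703)–(-1.2835, -1.07, -0.86)  len=1.5170
  (v2,v4,v0) [-+-] → (-1.2835, 0.817467, -0.86)–(-1.2835, -1.07, -0.86)  len=1.8875
  (v1,v7,v3) [-+-] → (-1.2835, -0.817467, 0.86)–(-1.2835, 1.07, 0.86)  len=1.8875
  (v5,v1,v4) [+-+] → (-1.2835, -1.07, 0.86)–(-1.2835, -1.07, 0.65703)  len=0.2030
  (v5,v7,v1) [++-] → (-1.2835, -0.817467, 0.86)–(-1.2835, -1.07, 0.86)  len=0.2525
  (v3,v7,v2) [-+-] → (-1.2835, 1.07, 0.86)–(-1.2835, 1.07, -0.65703)  len=1.5170
  (v6,v4,v2) [++-] → (-1.2835, 0.817467, -0.86)–(-1.2835, 1.07, -0.86)  len=0.2525
  (v2,v7,v6) [-++] → (-1.2835, 1.07, -0.65703)–(-1.2835, 1.07, -0.86)  len=0.2030

Chained into 1 loop(s):
  loop 1: 8 segments, perimeter = 7.7200
Total perimeter = 7.720

loops=1 perimeter=7.720


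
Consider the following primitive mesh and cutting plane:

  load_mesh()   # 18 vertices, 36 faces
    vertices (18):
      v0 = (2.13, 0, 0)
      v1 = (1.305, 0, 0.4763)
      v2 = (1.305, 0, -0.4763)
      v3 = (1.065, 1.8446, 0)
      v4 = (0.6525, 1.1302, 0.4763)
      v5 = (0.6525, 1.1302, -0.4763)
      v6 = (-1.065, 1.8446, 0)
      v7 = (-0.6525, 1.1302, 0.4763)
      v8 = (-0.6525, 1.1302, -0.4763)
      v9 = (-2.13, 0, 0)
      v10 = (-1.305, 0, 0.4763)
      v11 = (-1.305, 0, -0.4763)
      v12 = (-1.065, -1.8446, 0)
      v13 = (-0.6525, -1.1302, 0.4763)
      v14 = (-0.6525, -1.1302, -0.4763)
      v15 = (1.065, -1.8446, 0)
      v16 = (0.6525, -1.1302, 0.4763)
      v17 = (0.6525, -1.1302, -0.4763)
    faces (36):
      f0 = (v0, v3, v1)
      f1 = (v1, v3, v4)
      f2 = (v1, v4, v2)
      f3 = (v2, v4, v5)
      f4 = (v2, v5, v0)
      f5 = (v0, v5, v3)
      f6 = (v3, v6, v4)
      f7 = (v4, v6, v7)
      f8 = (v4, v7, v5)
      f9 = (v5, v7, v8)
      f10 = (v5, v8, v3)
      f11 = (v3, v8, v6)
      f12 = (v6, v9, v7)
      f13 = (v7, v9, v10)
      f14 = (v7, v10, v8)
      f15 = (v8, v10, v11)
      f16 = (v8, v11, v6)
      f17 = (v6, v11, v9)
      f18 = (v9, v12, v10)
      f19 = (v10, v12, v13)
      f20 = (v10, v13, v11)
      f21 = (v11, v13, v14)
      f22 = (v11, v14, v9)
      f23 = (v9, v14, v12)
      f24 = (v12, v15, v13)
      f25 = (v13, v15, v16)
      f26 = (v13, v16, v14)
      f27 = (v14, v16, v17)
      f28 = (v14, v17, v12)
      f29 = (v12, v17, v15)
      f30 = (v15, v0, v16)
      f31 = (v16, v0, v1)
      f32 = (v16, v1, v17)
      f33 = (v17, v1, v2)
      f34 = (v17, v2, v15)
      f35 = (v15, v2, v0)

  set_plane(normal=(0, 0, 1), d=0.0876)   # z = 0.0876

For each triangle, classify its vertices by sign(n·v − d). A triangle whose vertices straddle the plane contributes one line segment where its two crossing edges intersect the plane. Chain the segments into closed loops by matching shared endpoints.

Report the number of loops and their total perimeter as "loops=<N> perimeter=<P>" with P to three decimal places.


Straddling triangles (24 of 36):
  (v0,v3,v1) [--+] → (1.10914, 1.50535, 0.0876)–(1.97827, 0, 0.0876)  len=1.7382
  (v1,v3,v4) [+-+] → (1.10914, 1.50535, 0.0876)–(0.989134, 1.71321, 0.0876)  len=0.2400
  (v1,v4,v2) [++-] → (0.918747, 0.669032, 0.0876)–(1.305, 0, 0.0876)  len=0.7725
  (v2,v4,v5) [-+-] → (0.918747, 0.669032, 0.0876)–(0.6525, 1.1302, 0.0876)  len=0.5325
  (v3,v6,v4) [--+] → (-0.749121, 1.71321, 0.0876)–(0.989134, 1.71321, 0.0876)  len=1.7383
  (v4,v6,v7) [+-+] → (-0.749121, 1.71321, 0.0876)–(-0.989134, 1.71321, 0.0876)  len=0.2400
  (v4,v7,v5) [++-] → (-0.120006, 1.1302, 0.0876)–(0.6525, 1.1302, 0.0876)  len=0.7725
  (v5,v7,v8) [-+-] → (-0.120006, 1.1302, 0.0876)–(-0.6525, 1.1302, 0.0876)  len=0.5325
  (v6,v9,v7) [--+] → (-1.85826, 0.207864, 0.0876)–(-0.989134, 1.71321, 0.0876)  len=1.7382
  (v7,v9,v10) [+-+] → (-1.85826, 0.207864, 0.0876)–(-1.97827, 0, 0.0876)  len=0.2400
  (v7,v10,v8) [++-] → (-1.03875, 0.461168, 0.0876)–(-0.6525, 1.1302, 0.0876)  len=0.7725
  (v8,v10,v11) [-+-] → (-1.03875, 0.461168, 0.0876)–(-1.305, 0, 0.0876)  len=0.5325
  (v9,v12,v10) [--+] → (-1.10914, -1.50535, 0.0876)–(-1.97827, 0, 0.0876)  len=1.7382
  (v10,v12,v13) [+-+] → (-1.10914, -1.50535, 0.0876)–(-0.989134, -1.71321, 0.0876)  len=0.2400
  (v10,v13,v11) [++-] → (-0.918747, -0.669032, 0.0876)–(-1.305, 0, 0.0876)  len=0.7725
  (v11,v13,v14) [-+-] → (-0.918747, -0.669032, 0.0876)–(-0.6525, -1.1302, 0.0876)  len=0.5325
  (v12,v15,v13) [--+] → (0.749121, -1.71321, 0.0876)–(-0.989134, -1.71321, 0.0876)  len=1.7383
  (v13,v15,v16) [+-+] → (0.749121, -1.71321, 0.0876)–(0.989134, -1.71321, 0.0876)  len=0.2400
  (v13,v16,v14) [++-] → (0.120006, -1.1302, 0.0876)–(-0.6525, -1.1302, 0.0876)  len=0.7725
  (v14,v16,v17) [-+-] → (0.120006, -1.1302, 0.0876)–(0.6525, -1.1302, 0.0876)  len=0.5325
  (v15,v0,v16) [--+] → (1.85826, -0.207864, 0.0876)–(0.989134, -1.71321, 0.0876)  len=1.7382
  (v16,v0,v1) [+-+] → (1.85826, -0.207864, 0.0876)–(1.97827, 0, 0.0876)  len=0.2400
  (v16,v1,v17) [++-] → (1.03875, -0.461168, 0.0876)–(0.6525, -1.1302, 0.0876)  len=0.7725
  (v17,v1,v2) [-+-] → (1.03875, -0.461168, 0.0876)–(1.305, 0, 0.0876)  len=0.5325

Chained into 2 loop(s):
  loop 1: 12 segments, perimeter = 11.8695
  loop 2: 12 segments, perimeter = 7.8301
Total perimeter = 19.700

loops=2 perimeter=19.700
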